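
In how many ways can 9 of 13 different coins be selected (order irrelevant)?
C(13,9) = 13!/(9!×4!) = 715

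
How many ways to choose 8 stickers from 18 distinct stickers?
C(18,8) = 18!/(8!×10!) = 43758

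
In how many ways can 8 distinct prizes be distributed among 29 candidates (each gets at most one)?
P(29,8) = 29!/(29-8)! = 173059286400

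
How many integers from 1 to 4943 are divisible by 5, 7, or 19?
⌊4943/5⌋+⌊4943/7⌋+⌊4943/19⌋ - ⌊4943/35⌋-⌊4943/95⌋-⌊4943/133⌋ + ⌊4943/665⌋ = 988+706+260 - 141-52-37 + 7 = 1731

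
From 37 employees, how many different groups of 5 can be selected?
C(37,5) = 37!/(5!×32!) = 435897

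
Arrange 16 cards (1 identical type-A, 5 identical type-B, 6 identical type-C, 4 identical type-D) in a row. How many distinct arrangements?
16! / (1! × 5! × 6! × 4!) = 10090080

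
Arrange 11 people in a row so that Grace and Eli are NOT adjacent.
Total - adjacent = 11! - (11-1)!×2 = 39916800 - 7257600 = 32659200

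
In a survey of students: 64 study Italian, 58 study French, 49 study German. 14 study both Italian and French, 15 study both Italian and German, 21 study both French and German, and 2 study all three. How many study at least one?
|A∪B∪C| = 64+58+49-14-15-21+2 = 123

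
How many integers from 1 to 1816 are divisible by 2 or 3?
⌊1816/2⌋ + ⌊1816/3⌋ - ⌊1816/6⌋ = 908 + 605 - 302 = 1211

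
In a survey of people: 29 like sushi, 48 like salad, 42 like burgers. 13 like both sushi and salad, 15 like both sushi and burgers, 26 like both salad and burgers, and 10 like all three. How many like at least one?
|A∪B∪C| = 29+48+42-13-15-26+10 = 75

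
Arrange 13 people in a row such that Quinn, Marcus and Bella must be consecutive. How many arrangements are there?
Treat the 3 as one block: (13-3+1)! × 3! = 39916800 × 6 = 239500800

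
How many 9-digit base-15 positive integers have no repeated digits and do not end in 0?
Last digit: 14 nonzero choices. First digit: 13 (nonzero, ≠last). Middle 7: P(13,7) = 8648640. Total = 1574052480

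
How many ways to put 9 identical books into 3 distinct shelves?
C(9+3-1, 3-1) = C(11, 2) = 55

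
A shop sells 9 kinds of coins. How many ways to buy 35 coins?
C(35+9-1, 9-1) = C(43, 8) = 145008513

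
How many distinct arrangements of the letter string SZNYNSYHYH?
10! / (3! × 2! × 2! × 1! × 2!) = 75600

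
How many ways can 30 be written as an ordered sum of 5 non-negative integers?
C(30+5-1, 5-1) = C(34, 4) = 46376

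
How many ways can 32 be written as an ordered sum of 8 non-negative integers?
C(32+8-1, 8-1) = C(39, 7) = 15380937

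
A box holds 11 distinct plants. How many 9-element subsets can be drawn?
C(11,9) = 11!/(9!×2!) = 55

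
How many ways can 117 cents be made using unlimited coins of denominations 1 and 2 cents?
Coefficient of x^117 in 1/(1-x^1) · 1/(1-x^2). Use j coins of 2 for j = 0..⌊117/2⌋ = 58, the rest in 1s: 58 + 1 = 59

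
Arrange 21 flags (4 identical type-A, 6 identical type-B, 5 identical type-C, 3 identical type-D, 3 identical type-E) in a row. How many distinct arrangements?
21! / (4! × 6! × 5! × 3! × 3!) = 684410126400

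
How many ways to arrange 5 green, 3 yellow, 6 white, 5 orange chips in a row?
19! / (5! × 3! × 6! × 5!) = 1955457504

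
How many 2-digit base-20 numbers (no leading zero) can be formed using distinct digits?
First digit: 19 choices (nonzero). Then descending: 19 × 19 = 361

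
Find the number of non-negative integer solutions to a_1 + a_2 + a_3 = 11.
C(11+3-1, 3-1) = C(13, 2) = 78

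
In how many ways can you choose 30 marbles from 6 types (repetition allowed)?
C(30+6-1, 6-1) = C(35, 5) = 324632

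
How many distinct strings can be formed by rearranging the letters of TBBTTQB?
7! / (3! × 1! × 3!) = 140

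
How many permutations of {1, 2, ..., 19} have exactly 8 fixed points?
Choose the 8 fixed points C(19,8) = 75582, derange the rest: !11 = Σ_{j=0}^{11} (-1)^j·11!/j! = 39916800 - 39916800 + 19958400 - 6652800 + 1663200 - 332640 + 55440 - 7920 + 990 - 110 + 11 - 1 = 14684570. Product = 75582 × 14684570 = 1109889169740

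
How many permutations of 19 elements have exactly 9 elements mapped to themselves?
Choose the 9 fixed points C(19,9) = 92378, derange the rest: !10 = Σ_{j=0}^{10} (-1)^j·10!/j! = 3628800 - 3628800 + 1814400 - 604800 + 151200 - 30240 + 5040 - 720 + 90 - 10 + 1 = 1334961. Product = 92378 × 1334961 = 123321027258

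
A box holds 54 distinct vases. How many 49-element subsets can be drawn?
C(54,49) = 54!/(49!×5!) = 3162510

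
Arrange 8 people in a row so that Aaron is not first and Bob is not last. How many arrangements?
By inclusion-exclusion: 8! - 2×(8-1)! + (8-2)! = 40320 - 10080 + 720 = 30960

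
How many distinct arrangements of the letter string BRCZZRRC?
8! / (3! × 2! × 2! × 1!) = 1680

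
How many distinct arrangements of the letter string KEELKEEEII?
10! / (2! × 5! × 2! × 1!) = 7560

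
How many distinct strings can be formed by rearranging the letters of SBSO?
4! / (2! × 1! × 1!) = 12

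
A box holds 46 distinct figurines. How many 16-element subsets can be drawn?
C(46,16) = 46!/(16!×30!) = 991493848554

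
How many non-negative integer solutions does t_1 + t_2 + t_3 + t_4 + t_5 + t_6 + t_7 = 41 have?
C(41+7-1, 7-1) = C(47, 6) = 10737573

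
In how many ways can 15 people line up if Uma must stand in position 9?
Fix one position: (15-1)! = 87178291200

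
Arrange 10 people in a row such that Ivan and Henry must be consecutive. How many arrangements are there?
Treat the 2 as one block: (10-2+1)! × 2! = 362880 × 2 = 725760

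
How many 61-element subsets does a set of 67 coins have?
C(67,61) = 67!/(61!×6!) = 99795696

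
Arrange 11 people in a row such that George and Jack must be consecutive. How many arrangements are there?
Treat the 2 as one block: (11-2+1)! × 2! = 3628800 × 2 = 7257600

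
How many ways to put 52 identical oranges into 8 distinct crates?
C(52+8-1, 8-1) = C(59, 7) = 341149446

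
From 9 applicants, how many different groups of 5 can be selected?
C(9,5) = 9!/(5!×4!) = 126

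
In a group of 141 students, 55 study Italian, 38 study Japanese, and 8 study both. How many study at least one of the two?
|A∪B| = |A| + |B| - |A∩B| = 55 + 38 - 8 = 85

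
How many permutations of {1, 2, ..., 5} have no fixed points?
!5 = Σ_{j=0}^{5} (-1)^j·5!/j! = 120 - 120 + 60 - 20 + 5 - 1 = 44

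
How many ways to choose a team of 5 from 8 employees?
C(8,5) = 8!/(5!×3!) = 56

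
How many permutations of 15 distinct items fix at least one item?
Complement of the derangements. !15 = Σ_{j=0}^{15} (-1)^j·15!/j! = 1307674368000 - 1307674368000 + 653837184000 - 217945728000 + 54486432000 - 10897286400 + 1816214400 - 259459200 + 32432400 - 3603600 + 360360 - 32760 + 2730 - 210 + 15 - 1 = 481066515734. 15! - !15 = 1307674368000 - 481066515734 = 826607852266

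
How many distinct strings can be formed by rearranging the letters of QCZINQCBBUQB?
12! / (1! × 1! × 3! × 3! × 2! × 1! × 1!) = 6652800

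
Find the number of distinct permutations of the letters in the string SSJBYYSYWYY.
11! / (5! × 1! × 1! × 1! × 3!) = 55440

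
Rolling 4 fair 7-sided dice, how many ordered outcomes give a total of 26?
Coefficient of x^26 in (x + x² + ... + x^7)^4. By inclusion-exclusion on dice exceeding 7: Σ_j (-1)^j C(4,j)·C(26-1-7j, 3) = C(4,0)·C(25,3) - C(4,1)·C(18,3) + C(4,2)·C(11,3) - C(4,3)·C(4,3) = 1·2300 - 4·816 + 6·165 - 4·4 = 10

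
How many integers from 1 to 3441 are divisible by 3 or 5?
⌊3441/3⌋ + ⌊3441/5⌋ - ⌊3441/15⌋ = 1147 + 688 - 229 = 1606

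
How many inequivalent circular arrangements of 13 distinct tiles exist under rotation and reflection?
(13-1)!/2 = 479001600/2 = 239500800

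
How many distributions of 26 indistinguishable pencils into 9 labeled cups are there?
C(26+9-1, 9-1) = C(34, 8) = 18156204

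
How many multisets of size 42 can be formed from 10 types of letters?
C(42+10-1, 10-1) = C(51, 9) = 3042312350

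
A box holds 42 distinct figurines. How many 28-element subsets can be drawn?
C(42,28) = 42!/(28!×14!) = 52860229080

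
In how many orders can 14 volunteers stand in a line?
14! = 87178291200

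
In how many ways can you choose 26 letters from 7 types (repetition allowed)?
C(26+7-1, 7-1) = C(32, 6) = 906192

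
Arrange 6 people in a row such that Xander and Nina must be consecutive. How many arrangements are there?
Treat the 2 as one block: (6-2+1)! × 2! = 120 × 2 = 240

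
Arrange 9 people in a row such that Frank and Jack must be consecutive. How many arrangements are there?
Treat the 2 as one block: (9-2+1)! × 2! = 40320 × 2 = 80640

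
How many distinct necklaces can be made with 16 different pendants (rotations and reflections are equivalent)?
(16-1)!/2 = 1307674368000/2 = 653837184000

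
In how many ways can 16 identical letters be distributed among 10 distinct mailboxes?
C(16+10-1, 10-1) = C(25, 9) = 2042975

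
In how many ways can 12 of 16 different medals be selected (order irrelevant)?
C(16,12) = 16!/(12!×4!) = 1820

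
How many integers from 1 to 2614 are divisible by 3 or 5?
⌊2614/3⌋ + ⌊2614/5⌋ - ⌊2614/15⌋ = 871 + 522 - 174 = 1219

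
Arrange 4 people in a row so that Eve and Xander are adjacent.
Treat as block: (4-1)! × 2! = 6 × 2 = 12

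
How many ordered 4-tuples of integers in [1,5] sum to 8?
Coefficient of x^8 in (x + x² + ... + x^5)^4. By inclusion-exclusion on dice exceeding 5: Σ_j (-1)^j C(4,j)·C(8-1-5j, 3) = C(4,0)·C(7,3) = 1·35 = 35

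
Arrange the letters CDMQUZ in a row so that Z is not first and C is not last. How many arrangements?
By inclusion-exclusion: 6! - 2×(6-1)! + (6-2)! = 720 - 240 + 24 = 504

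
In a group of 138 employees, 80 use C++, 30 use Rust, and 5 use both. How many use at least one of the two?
|A∪B| = |A| + |B| - |A∩B| = 80 + 30 - 5 = 105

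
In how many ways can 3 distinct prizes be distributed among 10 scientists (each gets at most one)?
P(10,3) = 10!/(10-3)! = 720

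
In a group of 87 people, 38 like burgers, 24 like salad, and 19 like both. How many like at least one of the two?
|A∪B| = |A| + |B| - |A∩B| = 38 + 24 - 19 = 43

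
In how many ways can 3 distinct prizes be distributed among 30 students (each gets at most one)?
P(30,3) = 30!/(30-3)! = 24360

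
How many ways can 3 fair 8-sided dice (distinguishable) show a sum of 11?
Coefficient of x^11 in (x + x² + ... + x^8)^3. By inclusion-exclusion on dice exceeding 8: Σ_j (-1)^j C(3,j)·C(11-1-8j, 2) = C(3,0)·C(10,2) - C(3,1)·C(2,2) = 1·45 - 3·1 = 42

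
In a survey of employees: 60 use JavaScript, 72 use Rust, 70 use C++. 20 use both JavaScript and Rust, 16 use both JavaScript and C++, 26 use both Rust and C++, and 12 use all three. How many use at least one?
|A∪B∪C| = 60+72+70-20-16-26+12 = 152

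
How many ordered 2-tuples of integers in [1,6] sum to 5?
Coefficient of x^5 in (x + x² + ... + x^6)^2. By inclusion-exclusion on dice exceeding 6: Σ_j (-1)^j C(2,j)·C(5-1-6j, 1) = C(2,0)·C(4,1) = 1·4 = 4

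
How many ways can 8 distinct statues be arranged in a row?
8! = 40320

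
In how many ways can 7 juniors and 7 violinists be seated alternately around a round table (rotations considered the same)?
Fix one of the juniors: (7-1)! ways for the remaining juniors, × 7! ways for the violinists = 720 × 5040 = 3628800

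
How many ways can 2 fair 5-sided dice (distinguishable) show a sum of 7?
Coefficient of x^7 in (x + x² + ... + x^5)^2. By inclusion-exclusion on dice exceeding 5: Σ_j (-1)^j C(2,j)·C(7-1-5j, 1) = C(2,0)·C(6,1) - C(2,1)·C(1,1) = 1·6 - 2·1 = 4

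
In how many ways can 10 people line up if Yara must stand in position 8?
Fix one position: (10-1)! = 362880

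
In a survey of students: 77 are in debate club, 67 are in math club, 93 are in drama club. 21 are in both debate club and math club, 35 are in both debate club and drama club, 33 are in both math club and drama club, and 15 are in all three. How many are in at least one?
|A∪B∪C| = 77+67+93-21-35-33+15 = 163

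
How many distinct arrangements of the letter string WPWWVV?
6! / (3! × 2! × 1!) = 60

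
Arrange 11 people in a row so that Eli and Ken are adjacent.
Treat as block: (11-1)! × 2! = 3628800 × 2 = 7257600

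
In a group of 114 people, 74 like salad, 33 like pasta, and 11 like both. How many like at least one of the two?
|A∪B| = |A| + |B| - |A∩B| = 74 + 33 - 11 = 96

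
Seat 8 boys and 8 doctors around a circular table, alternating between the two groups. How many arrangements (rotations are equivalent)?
Fix one of the boys: (8-1)! ways for the remaining boys, × 8! ways for the doctors = 5040 × 40320 = 203212800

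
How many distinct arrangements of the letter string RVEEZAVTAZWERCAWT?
17! / (3! × 2! × 2! × 1! × 2! × 3! × 2! × 2!) = 308756448000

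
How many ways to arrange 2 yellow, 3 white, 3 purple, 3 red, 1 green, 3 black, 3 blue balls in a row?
18! / (2! × 3! × 3! × 3! × 1! × 3! × 3!) = 411675264000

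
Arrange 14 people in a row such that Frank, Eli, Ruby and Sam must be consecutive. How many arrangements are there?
Treat the 4 as one block: (14-4+1)! × 4! = 39916800 × 24 = 958003200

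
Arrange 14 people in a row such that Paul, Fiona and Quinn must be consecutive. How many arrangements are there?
Treat the 3 as one block: (14-3+1)! × 3! = 479001600 × 6 = 2874009600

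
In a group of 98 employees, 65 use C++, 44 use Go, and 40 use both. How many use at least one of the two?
|A∪B| = |A| + |B| - |A∩B| = 65 + 44 - 40 = 69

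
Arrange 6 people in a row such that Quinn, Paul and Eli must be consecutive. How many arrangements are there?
Treat the 3 as one block: (6-3+1)! × 3! = 24 × 6 = 144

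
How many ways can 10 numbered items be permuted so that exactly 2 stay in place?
Choose the 2 fixed points C(10,2) = 45, derange the rest: !8 = Σ_{j=0}^{8} (-1)^j·8!/j! = 40320 - 40320 + 20160 - 6720 + 1680 - 336 + 56 - 8 + 1 = 14833. Product = 45 × 14833 = 667485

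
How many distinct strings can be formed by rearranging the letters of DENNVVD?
7! / (2! × 1! × 2! × 2!) = 630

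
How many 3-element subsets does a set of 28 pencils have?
C(28,3) = 28!/(3!×25!) = 3276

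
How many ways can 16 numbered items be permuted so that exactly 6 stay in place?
Choose the 6 fixed points C(16,6) = 8008, derange the rest: !10 = Σ_{j=0}^{10} (-1)^j·10!/j! = 3628800 - 3628800 + 1814400 - 604800 + 151200 - 30240 + 5040 - 720 + 90 - 10 + 1 = 1334961. Product = 8008 × 1334961 = 10690367688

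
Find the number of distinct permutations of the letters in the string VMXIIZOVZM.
10! / (2! × 2! × 1! × 2! × 2! × 1!) = 226800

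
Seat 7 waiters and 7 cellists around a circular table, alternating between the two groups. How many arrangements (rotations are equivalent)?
Fix one of the waiters: (7-1)! ways for the remaining waiters, × 7! ways for the cellists = 720 × 5040 = 3628800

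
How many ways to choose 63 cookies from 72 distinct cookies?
C(72,63) = 72!/(63!×9!) = 85113005120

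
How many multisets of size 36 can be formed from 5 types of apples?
C(36+5-1, 5-1) = C(40, 4) = 91390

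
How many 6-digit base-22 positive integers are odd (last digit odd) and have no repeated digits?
Last∈{1,3,5,7,9,11,13,15,17,19,21}. Last=0: 0. Last nonzero: 11×20×P(20,4) = 25581600. Total = 25581600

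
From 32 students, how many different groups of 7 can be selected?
C(32,7) = 32!/(7!×25!) = 3365856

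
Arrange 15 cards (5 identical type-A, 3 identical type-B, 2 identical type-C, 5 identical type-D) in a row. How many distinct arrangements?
15! / (5! × 3! × 2! × 5!) = 7567560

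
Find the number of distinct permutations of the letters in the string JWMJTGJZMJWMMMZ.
15! / (2! × 1! × 1! × 2! × 4! × 5!) = 113513400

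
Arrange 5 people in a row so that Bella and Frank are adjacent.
Treat as block: (5-1)! × 2! = 24 × 2 = 48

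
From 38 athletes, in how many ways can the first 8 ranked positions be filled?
P(38,8) = 38!/(38-8)! = 1971788797440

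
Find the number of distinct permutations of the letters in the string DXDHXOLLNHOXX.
13! / (1! × 2! × 2! × 2! × 2! × 4!) = 16216200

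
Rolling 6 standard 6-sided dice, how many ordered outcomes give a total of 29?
Coefficient of x^29 in (x + x² + ... + x^6)^6. By inclusion-exclusion on dice exceeding 6: Σ_j (-1)^j C(6,j)·C(29-1-6j, 5) = C(6,0)·C(28,5) - C(6,1)·C(22,5) + C(6,2)·C(16,5) - C(6,3)·C(10,5) = 1·98280 - 6·26334 + 15·4368 - 20·252 = 756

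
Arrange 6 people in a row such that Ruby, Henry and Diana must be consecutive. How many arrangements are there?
Treat the 3 as one block: (6-3+1)! × 3! = 24 × 6 = 144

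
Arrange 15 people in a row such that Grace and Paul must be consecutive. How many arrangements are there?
Treat the 2 as one block: (15-2+1)! × 2! = 87178291200 × 2 = 174356582400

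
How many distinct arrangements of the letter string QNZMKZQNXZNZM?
13! / (2! × 1! × 4! × 1! × 2! × 3!) = 10810800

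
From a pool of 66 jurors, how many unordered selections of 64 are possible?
C(66,64) = 66!/(64!×2!) = 2145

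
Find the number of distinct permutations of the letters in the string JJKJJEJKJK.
10! / (3! × 1! × 6!) = 840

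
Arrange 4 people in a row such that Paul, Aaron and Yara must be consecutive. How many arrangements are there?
Treat the 3 as one block: (4-3+1)! × 3! = 2 × 6 = 12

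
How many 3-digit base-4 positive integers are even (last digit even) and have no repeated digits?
Last∈{0,2}. Last=0: 6. Last nonzero: 1×2×P(2,1) = 4. Total = 10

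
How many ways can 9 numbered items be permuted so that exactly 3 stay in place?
Choose the 3 fixed points C(9,3) = 84, derange the rest: !6 = Σ_{j=0}^{6} (-1)^j·6!/j! = 720 - 720 + 360 - 120 + 30 - 6 + 1 = 265. Product = 84 × 265 = 22260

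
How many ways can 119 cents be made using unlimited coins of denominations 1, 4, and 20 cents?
Coefficient of x^119 in 1/(1-x^1) · 1/(1-x^4) · 1/(1-x^20). Case on j = number of 20-cent coins (j = 0..5); remainder r = 119 - 20j is made from {1,4} in ⌊r/4⌋+1 ways. r = 119, 99, 79, 59, 39, 19 → 30 + 25 + 20 + 15 + 10 + 5 = 105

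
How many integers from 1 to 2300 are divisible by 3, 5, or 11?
⌊2300/3⌋+⌊2300/5⌋+⌊2300/11⌋ - ⌊2300/15⌋-⌊2300/33⌋-⌊2300/55⌋ + ⌊2300/165⌋ = 766+460+209 - 153-69-41 + 13 = 1185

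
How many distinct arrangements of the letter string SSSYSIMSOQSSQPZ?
15! / (1! × 1! × 2! × 1! × 1! × 1! × 7! × 1!) = 129729600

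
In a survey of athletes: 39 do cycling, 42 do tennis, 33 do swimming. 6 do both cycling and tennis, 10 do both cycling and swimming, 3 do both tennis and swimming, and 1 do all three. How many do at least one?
|A∪B∪C| = 39+42+33-6-10-3+1 = 96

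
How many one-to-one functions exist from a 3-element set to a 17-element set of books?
P(17,3) = 17!/(17-3)! = 4080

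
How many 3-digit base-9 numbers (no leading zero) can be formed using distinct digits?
First digit: 8 choices (nonzero). Then descending: 8 × 8 × 7 = 448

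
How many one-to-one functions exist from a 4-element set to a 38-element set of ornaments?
P(38,4) = 38!/(38-4)! = 1771560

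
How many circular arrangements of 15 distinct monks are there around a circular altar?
Circular: fix one position, arrange the rest. (15-1)! = 87178291200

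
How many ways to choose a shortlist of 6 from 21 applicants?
C(21,6) = 21!/(6!×15!) = 54264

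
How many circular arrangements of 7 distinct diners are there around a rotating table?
Circular: fix one position, arrange the rest. (7-1)! = 720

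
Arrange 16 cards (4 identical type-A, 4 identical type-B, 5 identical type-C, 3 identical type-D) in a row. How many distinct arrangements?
16! / (4! × 4! × 5! × 3!) = 50450400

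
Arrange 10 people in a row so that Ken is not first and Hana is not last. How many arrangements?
By inclusion-exclusion: 10! - 2×(10-1)! + (10-2)! = 3628800 - 725760 + 40320 = 2943360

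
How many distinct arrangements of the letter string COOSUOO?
7! / (1! × 1! × 4! × 1!) = 210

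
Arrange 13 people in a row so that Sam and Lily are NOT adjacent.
Total - adjacent = 13! - (13-1)!×2 = 6227020800 - 958003200 = 5269017600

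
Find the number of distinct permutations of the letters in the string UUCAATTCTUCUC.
13! / (4! × 3! × 4! × 2!) = 900900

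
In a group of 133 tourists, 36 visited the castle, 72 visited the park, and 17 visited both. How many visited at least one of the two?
|A∪B| = |A| + |B| - |A∩B| = 36 + 72 - 17 = 91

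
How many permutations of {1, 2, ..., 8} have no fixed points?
!8 = Σ_{j=0}^{8} (-1)^j·8!/j! = 40320 - 40320 + 20160 - 6720 + 1680 - 336 + 56 - 8 + 1 = 14833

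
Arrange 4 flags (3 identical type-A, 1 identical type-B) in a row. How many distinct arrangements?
4! / (3! × 1!) = 4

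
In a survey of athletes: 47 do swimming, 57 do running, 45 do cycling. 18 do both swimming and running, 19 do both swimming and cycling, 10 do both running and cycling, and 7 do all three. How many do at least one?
|A∪B∪C| = 47+57+45-18-19-10+7 = 109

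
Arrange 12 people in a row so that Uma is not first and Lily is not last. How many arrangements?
By inclusion-exclusion: 12! - 2×(12-1)! + (12-2)! = 479001600 - 79833600 + 3628800 = 402796800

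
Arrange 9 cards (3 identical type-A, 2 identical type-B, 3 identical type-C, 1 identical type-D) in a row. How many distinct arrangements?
9! / (3! × 2! × 3! × 1!) = 5040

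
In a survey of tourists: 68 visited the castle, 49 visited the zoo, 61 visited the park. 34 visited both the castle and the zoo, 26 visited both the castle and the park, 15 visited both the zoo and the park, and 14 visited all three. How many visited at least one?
|A∪B∪C| = 68+49+61-34-26-15+14 = 117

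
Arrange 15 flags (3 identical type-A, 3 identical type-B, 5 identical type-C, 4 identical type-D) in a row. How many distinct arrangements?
15! / (3! × 3! × 5! × 4!) = 12612600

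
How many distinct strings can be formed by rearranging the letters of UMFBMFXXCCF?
11! / (2! × 1! × 3! × 2! × 2! × 1!) = 831600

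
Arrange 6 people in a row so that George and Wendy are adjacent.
Treat as block: (6-1)! × 2! = 120 × 2 = 240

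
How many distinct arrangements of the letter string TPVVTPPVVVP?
11! / (2! × 4! × 5!) = 6930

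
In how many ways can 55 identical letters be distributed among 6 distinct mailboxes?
C(55+6-1, 6-1) = C(60, 5) = 5461512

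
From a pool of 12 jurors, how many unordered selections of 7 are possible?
C(12,7) = 12!/(7!×5!) = 792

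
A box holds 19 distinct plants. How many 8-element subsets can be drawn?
C(19,8) = 19!/(8!×11!) = 75582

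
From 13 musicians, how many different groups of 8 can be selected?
C(13,8) = 13!/(8!×5!) = 1287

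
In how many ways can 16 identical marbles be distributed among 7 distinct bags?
C(16+7-1, 7-1) = C(22, 6) = 74613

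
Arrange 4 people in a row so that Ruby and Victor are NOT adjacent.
Total - adjacent = 4! - (4-1)!×2 = 24 - 12 = 12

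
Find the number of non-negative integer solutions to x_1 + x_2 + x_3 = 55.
C(55+3-1, 3-1) = C(57, 2) = 1596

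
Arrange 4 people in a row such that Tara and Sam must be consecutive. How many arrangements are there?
Treat the 2 as one block: (4-2+1)! × 2! = 6 × 2 = 12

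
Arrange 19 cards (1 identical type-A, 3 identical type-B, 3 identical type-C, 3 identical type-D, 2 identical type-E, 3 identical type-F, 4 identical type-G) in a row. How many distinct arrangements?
19! / (1! × 3! × 3! × 3! × 2! × 3! × 4!) = 1955457504000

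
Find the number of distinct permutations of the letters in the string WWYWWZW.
7! / (5! × 1! × 1!) = 42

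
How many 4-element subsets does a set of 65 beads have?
C(65,4) = 65!/(4!×61!) = 677040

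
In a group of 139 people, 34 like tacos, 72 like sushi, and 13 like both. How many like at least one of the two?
|A∪B| = |A| + |B| - |A∩B| = 34 + 72 - 13 = 93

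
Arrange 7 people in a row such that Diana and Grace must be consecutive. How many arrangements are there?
Treat the 2 as one block: (7-2+1)! × 2! = 720 × 2 = 1440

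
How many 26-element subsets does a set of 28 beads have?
C(28,26) = 28!/(26!×2!) = 378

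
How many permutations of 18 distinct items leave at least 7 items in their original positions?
Exactly j fixed points: C(18,j)·!(18-j); sum over j ≥ 7 (derangement numbers via !m = (m-1)·(!(m-1) + !(m-2)): !0..!11 = 1, 0, 1, 2, 9, 44, 265, 1854, 14833, 133496, 1334961, 14684570). Σ_{j=7}^{18} C(18,j)·!(18-j) = C(18,7)·!11 + C(18,8)·!10 + C(18,9)·!9 + C(18,10)·!8 + C(18,11)·!7 + C(18,12)·!6 + C(18,13)·!5 + C(18,14)·!4 + C(18,15)·!3 + C(18,16)·!2 + C(18,17)·!1 + C(18,18)·!0 = 31824·14684570 + 43758·1334961 + 48620·133496 + 43758·14833 + 31824·1854 + 18564·265 + 8568·44 + 3060·9 + 816·2 + 153·1 + 18·0 + 1·1 = 532940944526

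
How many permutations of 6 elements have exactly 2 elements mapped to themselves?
Choose the 2 fixed points C(6,2) = 15, derange the rest: !4 = Σ_{j=0}^{4} (-1)^j·4!/j! = 24 - 24 + 12 - 4 + 1 = 9. Product = 15 × 9 = 135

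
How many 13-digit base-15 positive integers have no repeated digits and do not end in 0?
Last digit: 14 nonzero choices. First digit: 13 (nonzero, ≠last). Middle 11: P(13,11) = 3113510400. Total = 566658892800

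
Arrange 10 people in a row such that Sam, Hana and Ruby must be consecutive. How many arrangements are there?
Treat the 3 as one block: (10-3+1)! × 3! = 40320 × 6 = 241920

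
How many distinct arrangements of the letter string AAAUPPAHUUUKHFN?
15! / (1! × 4! × 1! × 4! × 2! × 2! × 1!) = 567567000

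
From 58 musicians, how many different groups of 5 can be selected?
C(58,5) = 58!/(5!×53!) = 4582116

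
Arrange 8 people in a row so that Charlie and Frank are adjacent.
Treat as block: (8-1)! × 2! = 5040 × 2 = 10080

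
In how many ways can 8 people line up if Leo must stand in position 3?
Fix one position: (8-1)! = 5040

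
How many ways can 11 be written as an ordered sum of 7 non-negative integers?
C(11+7-1, 7-1) = C(17, 6) = 12376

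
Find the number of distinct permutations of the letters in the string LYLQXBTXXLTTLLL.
15! / (1! × 6! × 3! × 1! × 3! × 1!) = 50450400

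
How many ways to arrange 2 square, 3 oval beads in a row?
5! / (2! × 3!) = 10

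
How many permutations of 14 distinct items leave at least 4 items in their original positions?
Exactly j fixed points: C(14,j)·!(14-j); sum over j ≥ 4 (derangement numbers via !m = (m-1)·(!(m-1) + !(m-2)): !0..!10 = 1, 0, 1, 2, 9, 44, 265, 1854, 14833, 133496, 1334961). Σ_{j=4}^{14} C(14,j)·!(14-j) = C(14,4)·!10 + C(14,5)·!9 + C(14,6)·!8 + C(14,7)·!7 + C(14,8)·!6 + C(14,9)·!5 + C(14,10)·!4 + C(14,11)·!3 + C(14,12)·!2 + C(14,13)·!1 + C(14,14)·!0 = 1001·1334961 + 2002·133496 + 3003·14833 + 3432·1854 + 3003·265 + 2002·44 + 1001·9 + 364·2 + 91·1 + 14·0 + 1·1 = 1655355092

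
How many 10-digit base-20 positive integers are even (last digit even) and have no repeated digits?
Last∈{0,2,4,6,8,10,12,14,16,18}. Last=0: 33522128640. Last nonzero: 9×18×P(18,8) = 285820254720. Total = 319342383360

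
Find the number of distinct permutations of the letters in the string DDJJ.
4! / (2! × 2!) = 6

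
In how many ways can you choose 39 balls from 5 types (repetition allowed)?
C(39+5-1, 5-1) = C(43, 4) = 123410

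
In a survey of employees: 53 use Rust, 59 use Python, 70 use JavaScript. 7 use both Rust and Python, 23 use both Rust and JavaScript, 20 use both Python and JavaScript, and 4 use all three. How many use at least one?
|A∪B∪C| = 53+59+70-7-23-20+4 = 136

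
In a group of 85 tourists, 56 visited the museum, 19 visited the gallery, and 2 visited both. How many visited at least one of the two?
|A∪B| = |A| + |B| - |A∩B| = 56 + 19 - 2 = 73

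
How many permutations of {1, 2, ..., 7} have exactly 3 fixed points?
Choose the 3 fixed points C(7,3) = 35, derange the rest: !4 = Σ_{j=0}^{4} (-1)^j·4!/j! = 24 - 24 + 12 - 4 + 1 = 9. Product = 35 × 9 = 315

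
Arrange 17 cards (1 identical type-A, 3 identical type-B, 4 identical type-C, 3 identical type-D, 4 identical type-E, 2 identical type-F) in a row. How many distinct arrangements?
17! / (1! × 3! × 4! × 3! × 4! × 2!) = 8576568000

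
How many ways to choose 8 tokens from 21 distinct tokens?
C(21,8) = 21!/(8!×13!) = 203490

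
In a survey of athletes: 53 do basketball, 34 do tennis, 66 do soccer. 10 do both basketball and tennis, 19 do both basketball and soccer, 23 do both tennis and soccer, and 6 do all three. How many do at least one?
|A∪B∪C| = 53+34+66-10-19-23+6 = 107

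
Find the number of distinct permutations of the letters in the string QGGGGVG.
7! / (1! × 1! × 5!) = 42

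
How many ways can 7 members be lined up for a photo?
7! = 5040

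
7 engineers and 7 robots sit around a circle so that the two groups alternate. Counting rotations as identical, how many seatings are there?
Fix one of the engineers: (7-1)! ways for the remaining engineers, × 7! ways for the robots = 720 × 5040 = 3628800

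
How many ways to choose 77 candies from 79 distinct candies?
C(79,77) = 79!/(77!×2!) = 3081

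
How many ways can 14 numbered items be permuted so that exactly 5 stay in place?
Choose the 5 fixed points C(14,5) = 2002, derange the rest: !9 = Σ_{j=0}^{9} (-1)^j·9!/j! = 362880 - 362880 + 181440 - 60480 + 15120 - 3024 + 504 - 72 + 9 - 1 = 133496. Product = 2002 × 133496 = 267258992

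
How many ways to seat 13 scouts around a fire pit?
Circular: fix one position, arrange the rest. (13-1)! = 479001600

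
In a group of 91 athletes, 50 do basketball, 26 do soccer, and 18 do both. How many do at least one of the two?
|A∪B| = |A| + |B| - |A∩B| = 50 + 26 - 18 = 58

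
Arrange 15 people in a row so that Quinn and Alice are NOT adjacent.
Total - adjacent = 15! - (15-1)!×2 = 1307674368000 - 174356582400 = 1133317785600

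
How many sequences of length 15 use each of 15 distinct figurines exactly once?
15! = 1307674368000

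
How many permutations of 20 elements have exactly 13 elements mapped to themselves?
Choose the 13 fixed points C(20,13) = 77520, derange the rest: !7 = Σ_{j=0}^{7} (-1)^j·7!/j! = 5040 - 5040 + 2520 - 840 + 210 - 42 + 7 - 1 = 1854. Product = 77520 × 1854 = 143722080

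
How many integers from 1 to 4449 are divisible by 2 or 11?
⌊4449/2⌋ + ⌊4449/11⌋ - ⌊4449/22⌋ = 2224 + 404 - 202 = 2426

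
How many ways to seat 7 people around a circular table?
Circular: fix one position, arrange the rest. (7-1)! = 720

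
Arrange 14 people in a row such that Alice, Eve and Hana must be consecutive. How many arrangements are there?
Treat the 3 as one block: (14-3+1)! × 3! = 479001600 × 6 = 2874009600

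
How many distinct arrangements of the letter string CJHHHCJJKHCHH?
13! / (3! × 6! × 3! × 1!) = 240240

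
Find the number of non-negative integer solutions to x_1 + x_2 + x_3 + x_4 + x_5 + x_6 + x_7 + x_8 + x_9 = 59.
C(59+9-1, 9-1) = C(67, 8) = 6522361560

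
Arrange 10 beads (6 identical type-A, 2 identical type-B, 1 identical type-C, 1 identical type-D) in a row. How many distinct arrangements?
10! / (6! × 2! × 1! × 1!) = 2520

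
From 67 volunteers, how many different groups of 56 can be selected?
C(67,56) = 67!/(56!×11!) = 1285063345176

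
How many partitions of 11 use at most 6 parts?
By conjugation, equals partitions of 11 into parts ≤ 6. Let r_j(i) = number of partitions of i into parts ≤ j, for i = 0..11. r_1(i) = 1 for all i; r_j(i) = r_{j-1}(i) + r_j(i-j). Rows j = 2..6: ≤2: 1 1 2 2 3 3 4 4 5 5 6 6; ≤3: 1 1 2 3 4 5 7 8 10 12 14 16; ≤4: 1 1 2 3 5 6 9 11 15 18 23 27; ≤5: 1 1 2 3 5 7 10 13 18 23 30 37; ≤6: 1 1 2 3 5 7 11 14 20 26 35 44. r_6(11) = 44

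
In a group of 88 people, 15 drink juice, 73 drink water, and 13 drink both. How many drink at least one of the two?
|A∪B| = |A| + |B| - |A∩B| = 15 + 73 - 13 = 75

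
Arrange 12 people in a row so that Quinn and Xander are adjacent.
Treat as block: (12-1)! × 2! = 39916800 × 2 = 79833600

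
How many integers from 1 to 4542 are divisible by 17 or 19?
⌊4542/17⌋ + ⌊4542/19⌋ - ⌊4542/323⌋ = 267 + 239 - 14 = 492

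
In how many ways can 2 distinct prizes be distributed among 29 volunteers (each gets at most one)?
P(29,2) = 29!/(29-2)! = 812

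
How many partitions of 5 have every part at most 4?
Let r_j(i) = number of partitions of i into parts ≤ j, for i = 0..5. r_1(i) = 1 for all i; r_j(i) = r_{j-1}(i) + r_j(i-j). Rows j = 2..4: ≤2: 1 1 2 2 3 3; ≤3: 1 1 2 3 4 5; ≤4: 1 1 2 3 5 6. r_4(5) = 6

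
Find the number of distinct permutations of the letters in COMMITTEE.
9! / (1! × 1! × 2! × 1! × 2! × 2!) = 45360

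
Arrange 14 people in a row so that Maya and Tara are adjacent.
Treat as block: (14-1)! × 2! = 6227020800 × 2 = 12454041600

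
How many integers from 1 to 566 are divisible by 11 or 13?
⌊566/11⌋ + ⌊566/13⌋ - ⌊566/143⌋ = 51 + 43 - 3 = 91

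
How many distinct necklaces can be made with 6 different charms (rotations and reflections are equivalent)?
(6-1)!/2 = 120/2 = 60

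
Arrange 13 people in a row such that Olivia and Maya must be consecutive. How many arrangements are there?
Treat the 2 as one block: (13-2+1)! × 2! = 479001600 × 2 = 958003200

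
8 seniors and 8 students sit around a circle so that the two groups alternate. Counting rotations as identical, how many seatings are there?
Fix one of the seniors: (8-1)! ways for the remaining seniors, × 8! ways for the students = 5040 × 40320 = 203212800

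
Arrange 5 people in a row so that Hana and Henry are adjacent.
Treat as block: (5-1)! × 2! = 24 × 2 = 48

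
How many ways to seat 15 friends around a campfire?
Circular: fix one position, arrange the rest. (15-1)! = 87178291200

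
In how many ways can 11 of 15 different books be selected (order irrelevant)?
C(15,11) = 15!/(11!×4!) = 1365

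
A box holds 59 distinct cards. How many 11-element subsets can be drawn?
C(59,11) = 59!/(11!×48!) = 279871768995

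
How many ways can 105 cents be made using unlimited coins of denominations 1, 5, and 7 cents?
Coefficient of x^105 in 1/(1-x^1) · 1/(1-x^5) · 1/(1-x^7). Case on j = number of 7-cent coins (j = 0..15); remainder r = 105 - 7j is made from {1,5} in ⌊r/5⌋+1 ways. r = 105, 98, 91, 84, 77, 70, 63, 56, 49, 42, 35, 28, 21, 14, 7, 0 → 22 + 20 + 19 + 17 + 16 + 15 + 13 + 12 + 10 + 9 + 8 + 6 + 5 + 3 + 2 + 1 = 178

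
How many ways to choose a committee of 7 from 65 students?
C(65,7) = 65!/(7!×58!) = 696190560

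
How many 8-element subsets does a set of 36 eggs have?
C(36,8) = 36!/(8!×28!) = 30260340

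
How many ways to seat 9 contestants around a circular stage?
Circular: fix one position, arrange the rest. (9-1)! = 40320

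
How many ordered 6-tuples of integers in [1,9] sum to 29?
Coefficient of x^29 in (x + x² + ... + x^9)^6. By inclusion-exclusion on dice exceeding 9: Σ_j (-1)^j C(6,j)·C(29-1-9j, 5) = C(6,0)·C(28,5) - C(6,1)·C(19,5) + C(6,2)·C(10,5) = 1·98280 - 6·11628 + 15·252 = 32292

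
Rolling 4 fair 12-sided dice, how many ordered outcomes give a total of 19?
Coefficient of x^19 in (x + x² + ... + x^12)^4. By inclusion-exclusion on dice exceeding 12: Σ_j (-1)^j C(4,j)·C(19-1-12j, 3) = C(4,0)·C(18,3) - C(4,1)·C(6,3) = 1·816 - 4·20 = 736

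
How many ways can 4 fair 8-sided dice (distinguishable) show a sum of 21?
Coefficient of x^21 in (x + x² + ... + x^8)^4. By inclusion-exclusion on dice exceeding 8: Σ_j (-1)^j C(4,j)·C(21-1-8j, 3) = C(4,0)·C(20,3) - C(4,1)·C(12,3) + C(4,2)·C(4,3) = 1·1140 - 4·220 + 6·4 = 284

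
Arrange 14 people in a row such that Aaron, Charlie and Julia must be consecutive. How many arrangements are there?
Treat the 3 as one block: (14-3+1)! × 3! = 479001600 × 6 = 2874009600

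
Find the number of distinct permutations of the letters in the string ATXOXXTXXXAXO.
13! / (2! × 2! × 7! × 2!) = 154440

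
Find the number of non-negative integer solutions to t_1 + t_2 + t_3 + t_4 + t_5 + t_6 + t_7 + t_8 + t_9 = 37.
C(37+9-1, 9-1) = C(45, 8) = 215553195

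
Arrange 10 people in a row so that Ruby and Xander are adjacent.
Treat as block: (10-1)! × 2! = 362880 × 2 = 725760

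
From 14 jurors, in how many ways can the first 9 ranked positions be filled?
P(14,9) = 14!/(14-9)! = 726485760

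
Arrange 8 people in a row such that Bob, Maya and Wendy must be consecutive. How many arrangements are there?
Treat the 3 as one block: (8-3+1)! × 3! = 720 × 6 = 4320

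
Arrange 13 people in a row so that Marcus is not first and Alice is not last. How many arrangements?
By inclusion-exclusion: 13! - 2×(13-1)! + (13-2)! = 6227020800 - 958003200 + 39916800 = 5308934400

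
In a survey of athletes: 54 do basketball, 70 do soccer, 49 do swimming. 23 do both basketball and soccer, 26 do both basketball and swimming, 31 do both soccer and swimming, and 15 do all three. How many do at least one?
|A∪B∪C| = 54+70+49-23-26-31+15 = 108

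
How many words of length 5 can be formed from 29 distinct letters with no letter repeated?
P(29,5) = 29!/(29-5)! = 14250600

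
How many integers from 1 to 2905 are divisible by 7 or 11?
⌊2905/7⌋ + ⌊2905/11⌋ - ⌊2905/77⌋ = 415 + 264 - 37 = 642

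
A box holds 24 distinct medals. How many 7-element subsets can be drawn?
C(24,7) = 24!/(7!×17!) = 346104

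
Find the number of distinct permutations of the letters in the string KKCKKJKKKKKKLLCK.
16! / (11! × 2! × 2! × 1!) = 131040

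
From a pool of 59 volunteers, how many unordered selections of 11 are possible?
C(59,11) = 59!/(11!×48!) = 279871768995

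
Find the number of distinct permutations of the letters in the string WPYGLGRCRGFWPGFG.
16! / (1! × 2! × 2! × 1! × 1! × 5! × 2! × 2!) = 10897286400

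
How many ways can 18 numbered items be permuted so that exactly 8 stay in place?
Choose the 8 fixed points C(18,8) = 43758, derange the rest: !10 = Σ_{j=0}^{10} (-1)^j·10!/j! = 3628800 - 3628800 + 1814400 - 604800 + 151200 - 30240 + 5040 - 720 + 90 - 10 + 1 = 1334961. Product = 43758 × 1334961 = 58415223438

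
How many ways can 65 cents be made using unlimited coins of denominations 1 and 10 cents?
Coefficient of x^65 in 1/(1-x^1) · 1/(1-x^10). Use j coins of 10 for j = 0..⌊65/10⌋ = 6, the rest in 1s: 6 + 1 = 7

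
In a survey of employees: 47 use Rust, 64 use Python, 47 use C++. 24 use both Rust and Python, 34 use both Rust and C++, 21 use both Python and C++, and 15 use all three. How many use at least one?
|A∪B∪C| = 47+64+47-24-34-21+15 = 94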